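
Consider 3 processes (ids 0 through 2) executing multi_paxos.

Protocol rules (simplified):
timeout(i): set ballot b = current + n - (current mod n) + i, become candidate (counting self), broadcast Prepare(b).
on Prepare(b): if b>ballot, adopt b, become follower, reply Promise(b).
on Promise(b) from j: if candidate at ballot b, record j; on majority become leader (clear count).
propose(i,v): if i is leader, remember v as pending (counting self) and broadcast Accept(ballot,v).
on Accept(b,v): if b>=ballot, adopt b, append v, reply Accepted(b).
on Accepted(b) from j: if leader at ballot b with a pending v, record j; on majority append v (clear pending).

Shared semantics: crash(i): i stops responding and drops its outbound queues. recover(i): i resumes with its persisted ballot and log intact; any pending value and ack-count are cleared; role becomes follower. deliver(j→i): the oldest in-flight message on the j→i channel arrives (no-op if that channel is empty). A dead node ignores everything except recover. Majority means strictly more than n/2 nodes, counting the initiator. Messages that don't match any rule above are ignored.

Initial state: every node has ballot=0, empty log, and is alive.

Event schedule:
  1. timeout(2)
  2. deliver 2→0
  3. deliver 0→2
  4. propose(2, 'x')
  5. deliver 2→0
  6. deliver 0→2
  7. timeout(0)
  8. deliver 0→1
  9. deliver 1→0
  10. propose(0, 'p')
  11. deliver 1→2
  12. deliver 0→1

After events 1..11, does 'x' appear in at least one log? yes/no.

yes

after 1 — timeout(2): n2:cand/b5/[-]
after 2 — deliver 2→0: n0:foll/b5/[-]
after 3 — deliver 0→2: n2:lead/b5/[-]
after 4 — propose(2,'x'): ·
after 5 — deliver 2→0: n0:foll/b5/[x]
after 6 — deliver 0→2: n2:lead/b5/[x]
after 7 — timeout(0): n0:cand/b6/[x]
after 8 — deliver 0→1: n1:foll/b6/[-]
after 9 — deliver 1→0: n0:lead/b6/[x]
after 10 — propose(0,'p'): ·
after 11 — deliver 1→2: ·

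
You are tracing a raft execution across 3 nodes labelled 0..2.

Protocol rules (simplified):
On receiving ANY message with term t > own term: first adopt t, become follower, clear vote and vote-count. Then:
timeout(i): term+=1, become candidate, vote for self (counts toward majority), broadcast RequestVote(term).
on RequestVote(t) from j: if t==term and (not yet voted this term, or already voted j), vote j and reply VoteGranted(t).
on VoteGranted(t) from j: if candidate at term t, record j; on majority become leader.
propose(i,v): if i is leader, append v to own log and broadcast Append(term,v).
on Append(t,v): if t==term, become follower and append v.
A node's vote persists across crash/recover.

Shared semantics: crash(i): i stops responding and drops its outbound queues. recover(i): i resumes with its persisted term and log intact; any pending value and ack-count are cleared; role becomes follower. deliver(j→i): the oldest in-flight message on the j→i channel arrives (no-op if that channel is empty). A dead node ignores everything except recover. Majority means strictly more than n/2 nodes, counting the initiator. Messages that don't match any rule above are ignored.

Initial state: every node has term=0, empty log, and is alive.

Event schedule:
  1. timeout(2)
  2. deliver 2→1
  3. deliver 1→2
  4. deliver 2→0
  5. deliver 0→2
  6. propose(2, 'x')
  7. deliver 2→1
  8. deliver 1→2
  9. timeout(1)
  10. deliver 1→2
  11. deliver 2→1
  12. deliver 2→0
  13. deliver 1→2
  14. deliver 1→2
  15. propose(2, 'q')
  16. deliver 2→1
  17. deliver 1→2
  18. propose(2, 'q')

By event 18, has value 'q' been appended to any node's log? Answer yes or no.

step 1 timeout(2): 2={cand,t=1,log=-}
step 2 deliver 2→1: 1={foll,t=1,log=-}
step 3 deliver 1→2: 2={lead,t=1,log=-}
step 4 deliver 2→0: 0={foll,t=1,log=-}
step 5 deliver 0→2: —
step 6 propose(2,'x'): 2={lead,t=1,log=x}
step 7 deliver 2→1: 1={foll,t=1,log=x}
step 8 deliver 1→2: —
step 9 timeout(1): 1={cand,t=2,log=x}
step 10 deliver 1→2: 2={foll,t=2,log=x}
step 11 deliver 2→1: 1={lead,t=2,log=x}
step 12 deliver 2→0: 0={foll,t=1,log=x}
step 13 deliver 1→2: —
step 14 deliver 1→2: —
step 15 propose(2,'q'): —
step 16 deliver 2→1: —
step 17 deliver 1→2: —
step 18 propose(2,'q'): —

no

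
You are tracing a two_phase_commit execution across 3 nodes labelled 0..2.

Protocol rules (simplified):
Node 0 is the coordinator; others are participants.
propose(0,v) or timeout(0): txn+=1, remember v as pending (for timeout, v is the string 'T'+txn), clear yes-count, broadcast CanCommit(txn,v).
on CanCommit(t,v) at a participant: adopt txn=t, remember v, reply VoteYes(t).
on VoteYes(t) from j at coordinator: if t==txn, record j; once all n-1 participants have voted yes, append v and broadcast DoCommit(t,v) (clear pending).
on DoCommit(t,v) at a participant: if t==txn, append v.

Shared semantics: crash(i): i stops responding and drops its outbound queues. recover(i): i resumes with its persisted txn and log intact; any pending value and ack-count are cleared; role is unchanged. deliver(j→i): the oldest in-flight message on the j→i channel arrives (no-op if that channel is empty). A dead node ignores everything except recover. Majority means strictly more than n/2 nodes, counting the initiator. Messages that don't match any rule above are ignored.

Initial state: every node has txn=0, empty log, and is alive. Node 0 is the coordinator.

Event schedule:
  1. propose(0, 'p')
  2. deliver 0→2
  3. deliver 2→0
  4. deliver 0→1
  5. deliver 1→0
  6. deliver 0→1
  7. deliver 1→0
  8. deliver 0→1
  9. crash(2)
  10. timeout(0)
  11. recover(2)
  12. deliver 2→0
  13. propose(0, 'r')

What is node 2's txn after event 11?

1

e1 propose(0,'p'): 0[coor,t=1,-]
e2 deliver 0→2: 2[part,t=1,-]
e3 deliver 2→0: ·
e4 deliver 0→1: 1[part,t=1,-]
e5 deliver 1→0: 0[coor,t=1,p]
e6 deliver 0→1: 1[part,t=1,p]
e7 deliver 1→0: ·
e8 deliver 0→1: ·
e9 crash(2): 2[✗part,t=1,-]
e10 timeout(0): 0[coor,t=2,p]
e11 recover(2): 2[part,t=1,-]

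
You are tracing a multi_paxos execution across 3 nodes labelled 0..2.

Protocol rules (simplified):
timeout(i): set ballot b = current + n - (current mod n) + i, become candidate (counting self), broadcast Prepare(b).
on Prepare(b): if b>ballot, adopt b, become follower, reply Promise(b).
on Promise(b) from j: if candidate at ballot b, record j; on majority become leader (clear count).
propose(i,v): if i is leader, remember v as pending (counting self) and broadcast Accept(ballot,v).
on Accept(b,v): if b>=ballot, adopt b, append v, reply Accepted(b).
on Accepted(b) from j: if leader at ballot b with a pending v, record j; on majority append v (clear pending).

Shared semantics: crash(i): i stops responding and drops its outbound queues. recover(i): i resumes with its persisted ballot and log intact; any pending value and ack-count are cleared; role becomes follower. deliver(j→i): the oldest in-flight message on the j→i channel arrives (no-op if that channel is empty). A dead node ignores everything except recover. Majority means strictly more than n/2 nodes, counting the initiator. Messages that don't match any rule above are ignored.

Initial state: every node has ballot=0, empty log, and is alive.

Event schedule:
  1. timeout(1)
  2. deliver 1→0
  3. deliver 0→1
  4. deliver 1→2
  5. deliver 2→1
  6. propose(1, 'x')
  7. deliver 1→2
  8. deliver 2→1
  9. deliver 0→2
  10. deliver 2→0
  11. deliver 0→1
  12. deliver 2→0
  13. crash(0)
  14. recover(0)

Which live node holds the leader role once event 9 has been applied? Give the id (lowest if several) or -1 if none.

step 1 timeout(1): 1={cand,b=4,log=-}
step 2 deliver 1→0: 0={foll,b=4,log=-}
step 3 deliver 0→1: 1={lead,b=4,log=-}
step 4 deliver 1→2: 2={foll,b=4,log=-}
step 5 deliver 2→1: —
step 6 propose(1,'x'): —
step 7 deliver 1→2: 2={foll,b=4,log=x}
step 8 deliver 2→1: 1={lead,b=4,log=x}
step 9 deliver 0→2: —

1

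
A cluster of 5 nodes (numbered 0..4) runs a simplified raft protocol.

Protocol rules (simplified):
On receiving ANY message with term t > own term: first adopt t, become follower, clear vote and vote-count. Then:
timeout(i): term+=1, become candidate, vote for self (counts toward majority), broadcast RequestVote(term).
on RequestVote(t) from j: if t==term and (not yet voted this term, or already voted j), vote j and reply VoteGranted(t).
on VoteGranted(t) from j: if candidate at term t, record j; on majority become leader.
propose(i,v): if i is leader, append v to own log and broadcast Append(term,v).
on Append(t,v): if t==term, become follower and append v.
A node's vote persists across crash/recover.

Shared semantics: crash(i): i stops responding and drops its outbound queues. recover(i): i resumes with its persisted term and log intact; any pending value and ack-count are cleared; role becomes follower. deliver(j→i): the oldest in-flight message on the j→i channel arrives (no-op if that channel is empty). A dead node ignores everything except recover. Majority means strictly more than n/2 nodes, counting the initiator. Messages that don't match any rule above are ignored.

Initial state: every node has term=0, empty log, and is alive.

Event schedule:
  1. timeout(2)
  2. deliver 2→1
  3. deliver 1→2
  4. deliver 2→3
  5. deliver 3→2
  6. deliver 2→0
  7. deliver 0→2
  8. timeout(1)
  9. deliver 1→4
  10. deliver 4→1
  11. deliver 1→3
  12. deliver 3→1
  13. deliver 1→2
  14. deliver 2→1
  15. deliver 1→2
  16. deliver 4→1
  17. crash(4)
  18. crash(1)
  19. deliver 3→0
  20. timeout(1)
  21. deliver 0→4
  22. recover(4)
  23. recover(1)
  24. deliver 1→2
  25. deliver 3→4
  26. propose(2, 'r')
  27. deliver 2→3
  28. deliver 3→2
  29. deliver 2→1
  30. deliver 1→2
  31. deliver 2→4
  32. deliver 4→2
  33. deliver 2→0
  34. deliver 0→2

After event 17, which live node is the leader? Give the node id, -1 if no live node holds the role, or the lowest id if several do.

e1 timeout(2): 2[cand,t=1,-]
e2 deliver 2→1: 1[foll,t=1,-]
e3 deliver 1→2: ·
e4 deliver 2→3: 3[foll,t=1,-]
e5 deliver 3→2: 2[lead,t=1,-]
e6 deliver 2→0: 0[foll,t=1,-]
e7 deliver 0→2: ·
e8 timeout(1): 1[cand,t=2,-]
e9 deliver 1→4: 4[foll,t=2,-]
e10 deliver 4→1: ·
e11 deliver 1→3: 3[foll,t=2,-]
e12 deliver 3→1: 1[lead,t=2,-]
e13 deliver 1→2: 2[foll,t=2,-]
e14 deliver 2→1: ·
e15 deliver 1→2: ·
e16 deliver 4→1: ·
e17 crash(4): 4[✗foll,t=2,-]

1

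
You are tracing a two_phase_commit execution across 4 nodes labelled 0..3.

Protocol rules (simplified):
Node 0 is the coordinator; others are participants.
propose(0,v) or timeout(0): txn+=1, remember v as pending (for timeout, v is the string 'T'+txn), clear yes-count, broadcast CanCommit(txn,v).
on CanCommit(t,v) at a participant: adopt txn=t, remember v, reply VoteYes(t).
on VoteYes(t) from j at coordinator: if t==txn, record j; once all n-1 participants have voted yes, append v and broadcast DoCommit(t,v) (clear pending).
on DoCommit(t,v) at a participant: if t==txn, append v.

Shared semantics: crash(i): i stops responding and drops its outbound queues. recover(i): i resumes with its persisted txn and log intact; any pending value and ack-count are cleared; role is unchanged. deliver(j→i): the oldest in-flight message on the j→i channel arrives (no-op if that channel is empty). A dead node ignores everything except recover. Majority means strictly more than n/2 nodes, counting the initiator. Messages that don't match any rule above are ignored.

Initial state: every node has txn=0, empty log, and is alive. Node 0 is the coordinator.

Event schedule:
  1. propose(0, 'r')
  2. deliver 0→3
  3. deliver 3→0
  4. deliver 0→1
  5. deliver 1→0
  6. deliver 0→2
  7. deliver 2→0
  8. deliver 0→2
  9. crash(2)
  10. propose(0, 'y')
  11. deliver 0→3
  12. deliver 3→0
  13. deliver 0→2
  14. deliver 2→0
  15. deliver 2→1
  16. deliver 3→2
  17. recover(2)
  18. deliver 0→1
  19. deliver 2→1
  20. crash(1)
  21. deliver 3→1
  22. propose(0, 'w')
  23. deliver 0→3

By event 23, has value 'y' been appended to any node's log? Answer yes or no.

[1] propose(0,'r') → N0(coor t1 [-])
[2] deliver 0→3 → N3(part t1 [-])
[3] deliver 3→0 → ∅
[4] deliver 0→1 → N1(part t1 [-])
[5] deliver 1→0 → ∅
[6] deliver 0→2 → N2(part t1 [-])
[7] deliver 2→0 → N0(coor t1 [r])
[8] deliver 0→2 → N2(part t1 [r])
[9] crash(2) → N2(✗part t1 [r])
[10] propose(0,'y') → N0(coor t2 [r])
[11] deliver 0→3 → N3(part t1 [r])
[12] deliver 3→0 → ∅
[13] deliver 0→2 → ∅
[14] deliver 2→0 → ∅
[15] deliver 2→1 → ∅
[16] deliver 3→2 → ∅
[17] recover(2) → N2(part t1 [r])
[18] deliver 0→1 → N1(part t1 [r])
[19] deliver 2→1 → ∅
[20] crash(1) → N1(✗part t1 [r])
[21] deliver 3→1 → ∅
[22] propose(0,'w') → N0(coor t3 [r])
[23] deliver 0→3 → N3(part t2 [r])

no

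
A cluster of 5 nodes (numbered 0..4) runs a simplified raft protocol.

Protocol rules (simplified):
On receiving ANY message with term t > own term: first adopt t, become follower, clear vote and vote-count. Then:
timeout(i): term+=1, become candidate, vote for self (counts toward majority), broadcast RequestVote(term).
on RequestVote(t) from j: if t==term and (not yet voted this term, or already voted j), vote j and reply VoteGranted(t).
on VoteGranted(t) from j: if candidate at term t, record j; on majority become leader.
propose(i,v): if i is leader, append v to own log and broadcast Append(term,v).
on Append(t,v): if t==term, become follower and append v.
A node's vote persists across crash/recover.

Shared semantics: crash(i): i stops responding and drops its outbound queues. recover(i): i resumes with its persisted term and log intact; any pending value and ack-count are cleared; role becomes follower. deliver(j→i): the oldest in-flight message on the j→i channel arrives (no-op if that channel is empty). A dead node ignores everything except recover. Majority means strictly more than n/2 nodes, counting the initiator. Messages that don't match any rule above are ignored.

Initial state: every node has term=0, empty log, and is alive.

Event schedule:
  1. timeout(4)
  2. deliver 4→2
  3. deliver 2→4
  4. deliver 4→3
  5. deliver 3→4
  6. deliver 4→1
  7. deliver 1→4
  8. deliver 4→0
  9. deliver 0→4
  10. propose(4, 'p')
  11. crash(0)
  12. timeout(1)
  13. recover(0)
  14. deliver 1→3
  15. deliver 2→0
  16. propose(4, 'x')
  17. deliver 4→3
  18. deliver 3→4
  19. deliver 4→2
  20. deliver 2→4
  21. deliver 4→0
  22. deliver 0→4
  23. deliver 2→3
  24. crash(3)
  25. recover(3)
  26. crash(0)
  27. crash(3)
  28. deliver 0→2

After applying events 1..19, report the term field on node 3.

after 1 — timeout(4): n4:cand/t1/[-]
after 2 — deliver 4→2: n2:foll/t1/[-]
after 3 — deliver 2→4: ·
after 4 — deliver 4→3: n3:foll/t1/[-]
after 5 — deliver 3→4: n4:lead/t1/[-]
after 6 — deliver 4→1: n1:foll/t1/[-]
after 7 — deliver 1→4: ·
after 8 — deliver 4→0: n0:foll/t1/[-]
after 9 — deliver 0→4: ·
after 10 — propose(4,'p'): n4:lead/t1/[p]
after 11 — crash(0): n0:✗foll/t1/[-]
after 12 — timeout(1): n1:cand/t2/[-]
after 13 — recover(0): n0:foll/t1/[-]
after 14 — deliver 1→3: n3:foll/t2/[-]
after 15 — deliver 2→0: ·
after 16 — propose(4,'x'): n4:lead/t1/[p,x]
after 17 — deliver 4→3: ·
after 18 — deliver 3→4: ·
after 19 — deliver 4→2: n2:foll/t1/[p]

2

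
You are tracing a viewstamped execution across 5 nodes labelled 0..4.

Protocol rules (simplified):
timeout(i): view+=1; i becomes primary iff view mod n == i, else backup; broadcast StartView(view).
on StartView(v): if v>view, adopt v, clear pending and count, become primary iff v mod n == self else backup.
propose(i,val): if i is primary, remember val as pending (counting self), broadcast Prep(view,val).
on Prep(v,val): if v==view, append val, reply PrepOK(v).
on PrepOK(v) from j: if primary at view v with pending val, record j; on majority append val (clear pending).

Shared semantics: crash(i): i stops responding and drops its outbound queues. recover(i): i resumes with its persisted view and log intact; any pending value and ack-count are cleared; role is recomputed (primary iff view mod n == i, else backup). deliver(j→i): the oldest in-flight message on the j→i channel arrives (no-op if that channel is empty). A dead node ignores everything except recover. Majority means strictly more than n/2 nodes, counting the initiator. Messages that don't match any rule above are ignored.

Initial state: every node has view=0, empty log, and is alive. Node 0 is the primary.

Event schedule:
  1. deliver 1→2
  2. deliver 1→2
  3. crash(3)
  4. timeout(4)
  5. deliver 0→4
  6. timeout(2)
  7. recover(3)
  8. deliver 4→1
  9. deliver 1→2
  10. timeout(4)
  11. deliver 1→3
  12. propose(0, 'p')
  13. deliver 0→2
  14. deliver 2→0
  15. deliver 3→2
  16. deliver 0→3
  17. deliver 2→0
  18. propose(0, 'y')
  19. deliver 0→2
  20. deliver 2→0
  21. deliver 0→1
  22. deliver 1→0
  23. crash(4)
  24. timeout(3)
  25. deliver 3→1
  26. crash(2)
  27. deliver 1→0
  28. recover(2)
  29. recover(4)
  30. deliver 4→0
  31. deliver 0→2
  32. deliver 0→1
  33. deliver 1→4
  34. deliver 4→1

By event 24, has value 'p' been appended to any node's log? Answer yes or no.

yes

step 1 deliver 1→2: —
step 2 deliver 1→2: —
step 3 crash(3): 3={✗back,v=0,log=-}
step 4 timeout(4): 4={back,v=1,log=-}
step 5 deliver 0→4: —
step 6 timeout(2): 2={back,v=1,log=-}
step 7 recover(3): 3={back,v=0,log=-}
step 8 deliver 4→1: 1={prim,v=1,log=-}
step 9 deliver 1→2: —
step 10 timeout(4): 4={back,v=2,log=-}
step 11 deliver 1→3: —
step 12 propose(0,'p'): —
step 13 deliver 0→2: —
step 14 deliver 2→0: 0={back,v=1,log=-}
step 15 deliver 3→2: —
step 16 deliver 0→3: 3={back,v=0,log=p}
step 17 deliver 2→0: —
step 18 propose(0,'y'): —
step 19 deliver 0→2: —
step 20 deliver 2→0: —
step 21 deliver 0→1: —
step 22 deliver 1→0: —
step 23 crash(4): 4={✗back,v=2,log=-}
step 24 timeout(3): 3={back,v=1,log=p}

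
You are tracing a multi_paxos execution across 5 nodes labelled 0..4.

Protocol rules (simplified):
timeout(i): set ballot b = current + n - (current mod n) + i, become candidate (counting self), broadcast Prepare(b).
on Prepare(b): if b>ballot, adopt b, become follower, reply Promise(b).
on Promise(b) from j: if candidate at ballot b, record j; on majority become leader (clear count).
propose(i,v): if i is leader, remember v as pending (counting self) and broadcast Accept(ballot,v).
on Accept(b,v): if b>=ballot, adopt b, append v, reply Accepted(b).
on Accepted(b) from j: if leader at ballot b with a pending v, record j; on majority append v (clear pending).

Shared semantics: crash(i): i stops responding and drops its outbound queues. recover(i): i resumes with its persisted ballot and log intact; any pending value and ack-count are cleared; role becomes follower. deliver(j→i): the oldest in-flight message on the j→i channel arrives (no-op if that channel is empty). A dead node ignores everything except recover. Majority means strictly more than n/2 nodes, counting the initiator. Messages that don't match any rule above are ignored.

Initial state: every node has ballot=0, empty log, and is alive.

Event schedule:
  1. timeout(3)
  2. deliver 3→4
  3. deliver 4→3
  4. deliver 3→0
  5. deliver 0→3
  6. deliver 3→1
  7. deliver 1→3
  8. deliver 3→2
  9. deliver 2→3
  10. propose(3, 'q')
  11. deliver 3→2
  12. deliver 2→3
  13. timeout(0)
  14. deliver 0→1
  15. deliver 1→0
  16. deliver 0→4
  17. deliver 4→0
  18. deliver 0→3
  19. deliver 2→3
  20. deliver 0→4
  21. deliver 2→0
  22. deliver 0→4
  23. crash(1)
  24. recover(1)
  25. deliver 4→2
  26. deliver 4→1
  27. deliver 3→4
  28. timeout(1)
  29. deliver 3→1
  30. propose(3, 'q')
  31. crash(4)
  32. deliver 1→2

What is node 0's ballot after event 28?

[1] timeout(3) → N3(cand b8 [-])
[2] deliver 3→4 → N4(foll b8 [-])
[3] deliver 4→3 → ∅
[4] deliver 3→0 → N0(foll b8 [-])
[5] deliver 0→3 → N3(lead b8 [-])
[6] deliver 3→1 → N1(foll b8 [-])
[7] deliver 1→3 → ∅
[8] deliver 3→2 → N2(foll b8 [-])
[9] deliver 2→3 → ∅
[10] propose(3,'q') → ∅
[11] deliver 3→2 → N2(foll b8 [q])
[12] deliver 2→3 → ∅
[13] timeout(0) → N0(cand b10 [-])
[14] deliver 0→1 → N1(foll b10 [-])
[15] deliver 1→0 → ∅
[16] deliver 0→4 → N4(foll b10 [-])
[17] deliver 4→0 → N0(lead b10 [-])
[18] deliver 0→3 → N3(foll b10 [-])
[19] deliver 2→3 → ∅
[20] deliver 0→4 → ∅
[21] deliver 2→0 → ∅
[22] deliver 0→4 → ∅
[23] crash(1) → N1(✗foll b10 [-])
[24] recover(1) → N1(foll b10 [-])
[25] deliver 4→2 → ∅
[26] deliver 4→1 → ∅
[27] deliver 3→4 → ∅
[28] timeout(1) → N1(cand b16 [-])

10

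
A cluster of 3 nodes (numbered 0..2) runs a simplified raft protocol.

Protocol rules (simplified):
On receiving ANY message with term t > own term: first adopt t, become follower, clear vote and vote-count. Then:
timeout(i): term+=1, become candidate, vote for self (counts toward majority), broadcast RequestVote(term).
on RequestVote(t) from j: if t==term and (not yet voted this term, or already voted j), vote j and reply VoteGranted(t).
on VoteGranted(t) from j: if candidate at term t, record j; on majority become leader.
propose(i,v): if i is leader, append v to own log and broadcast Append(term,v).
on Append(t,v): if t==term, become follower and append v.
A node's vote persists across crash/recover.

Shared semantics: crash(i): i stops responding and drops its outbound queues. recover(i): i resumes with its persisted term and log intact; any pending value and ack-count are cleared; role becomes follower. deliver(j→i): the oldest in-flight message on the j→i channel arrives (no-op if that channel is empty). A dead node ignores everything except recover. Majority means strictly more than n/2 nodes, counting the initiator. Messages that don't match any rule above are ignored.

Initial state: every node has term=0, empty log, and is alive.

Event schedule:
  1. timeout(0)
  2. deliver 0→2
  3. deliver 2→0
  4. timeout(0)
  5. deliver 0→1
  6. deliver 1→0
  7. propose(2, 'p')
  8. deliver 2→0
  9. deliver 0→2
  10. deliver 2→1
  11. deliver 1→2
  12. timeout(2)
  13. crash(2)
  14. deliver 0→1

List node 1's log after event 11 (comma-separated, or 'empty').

e1 timeout(0): 0[cand,t=1,-]
e2 deliver 0→2: 2[foll,t=1,-]
e3 deliver 2→0: 0[lead,t=1,-]
e4 timeout(0): 0[cand,t=2,-]
e5 deliver 0→1: 1[foll,t=1,-]
e6 deliver 1→0: ·
e7 propose(2,'p'): ·
e8 deliver 2→0: ·
e9 deliver 0→2: 2[foll,t=2,-]
e10 deliver 2→1: ·
e11 deliver 1→2: ·

empty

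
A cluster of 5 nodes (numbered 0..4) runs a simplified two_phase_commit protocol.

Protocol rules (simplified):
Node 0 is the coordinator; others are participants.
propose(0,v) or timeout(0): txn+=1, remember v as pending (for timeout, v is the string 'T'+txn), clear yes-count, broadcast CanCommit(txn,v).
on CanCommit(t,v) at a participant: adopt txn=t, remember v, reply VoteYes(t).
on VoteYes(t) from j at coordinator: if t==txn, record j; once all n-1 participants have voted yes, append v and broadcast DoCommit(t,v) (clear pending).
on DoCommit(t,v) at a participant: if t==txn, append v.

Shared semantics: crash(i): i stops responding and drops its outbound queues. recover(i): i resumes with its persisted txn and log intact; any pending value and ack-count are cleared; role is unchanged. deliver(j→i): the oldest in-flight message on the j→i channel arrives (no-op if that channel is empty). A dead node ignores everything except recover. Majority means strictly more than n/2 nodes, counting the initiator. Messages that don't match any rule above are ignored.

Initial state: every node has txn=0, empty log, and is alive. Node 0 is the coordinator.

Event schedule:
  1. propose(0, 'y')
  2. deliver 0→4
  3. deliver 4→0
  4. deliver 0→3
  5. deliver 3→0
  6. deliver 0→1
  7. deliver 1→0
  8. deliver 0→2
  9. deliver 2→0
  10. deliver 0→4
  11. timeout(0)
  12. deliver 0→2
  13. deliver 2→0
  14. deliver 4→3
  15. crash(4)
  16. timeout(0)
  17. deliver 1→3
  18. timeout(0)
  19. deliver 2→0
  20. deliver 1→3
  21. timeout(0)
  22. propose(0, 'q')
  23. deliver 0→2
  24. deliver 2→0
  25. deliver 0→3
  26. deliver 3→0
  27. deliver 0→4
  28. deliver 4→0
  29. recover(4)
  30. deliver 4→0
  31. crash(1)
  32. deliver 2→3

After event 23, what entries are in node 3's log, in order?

after 1 — propose(0,'y'): n0:coor/t1/[-]
after 2 — deliver 0→4: n4:part/t1/[-]
after 3 — deliver 4→0: ·
after 4 — deliver 0→3: n3:part/t1/[-]
after 5 — deliver 3→0: ·
after 6 — deliver 0→1: n1:part/t1/[-]
after 7 — deliver 1→0: ·
after 8 — deliver 0→2: n2:part/t1/[-]
after 9 — deliver 2→0: n0:coor/t1/[y]
after 10 — deliver 0→4: n4:part/t1/[y]
after 11 — timeout(0): n0:coor/t2/[y]
after 12 — deliver 0→2: n2:part/t1/[y]
after 13 — deliver 2→0: ·
after 14 — deliver 4→3: ·
after 15 — crash(4): n4:✗part/t1/[y]
after 16 — timeout(0): n0:coor/t3/[y]
after 17 — deliver 1→3: ·
after 18 — timeout(0): n0:coor/t4/[y]
after 19 — deliver 2→0: ·
after 20 — deliver 1→3: ·
after 21 — timeout(0): n0:coor/t5/[y]
after 22 — propose(0,'q'): n0:coor/t6/[y]
after 23 — deliver 0→2: n2:part/t2/[y]

empty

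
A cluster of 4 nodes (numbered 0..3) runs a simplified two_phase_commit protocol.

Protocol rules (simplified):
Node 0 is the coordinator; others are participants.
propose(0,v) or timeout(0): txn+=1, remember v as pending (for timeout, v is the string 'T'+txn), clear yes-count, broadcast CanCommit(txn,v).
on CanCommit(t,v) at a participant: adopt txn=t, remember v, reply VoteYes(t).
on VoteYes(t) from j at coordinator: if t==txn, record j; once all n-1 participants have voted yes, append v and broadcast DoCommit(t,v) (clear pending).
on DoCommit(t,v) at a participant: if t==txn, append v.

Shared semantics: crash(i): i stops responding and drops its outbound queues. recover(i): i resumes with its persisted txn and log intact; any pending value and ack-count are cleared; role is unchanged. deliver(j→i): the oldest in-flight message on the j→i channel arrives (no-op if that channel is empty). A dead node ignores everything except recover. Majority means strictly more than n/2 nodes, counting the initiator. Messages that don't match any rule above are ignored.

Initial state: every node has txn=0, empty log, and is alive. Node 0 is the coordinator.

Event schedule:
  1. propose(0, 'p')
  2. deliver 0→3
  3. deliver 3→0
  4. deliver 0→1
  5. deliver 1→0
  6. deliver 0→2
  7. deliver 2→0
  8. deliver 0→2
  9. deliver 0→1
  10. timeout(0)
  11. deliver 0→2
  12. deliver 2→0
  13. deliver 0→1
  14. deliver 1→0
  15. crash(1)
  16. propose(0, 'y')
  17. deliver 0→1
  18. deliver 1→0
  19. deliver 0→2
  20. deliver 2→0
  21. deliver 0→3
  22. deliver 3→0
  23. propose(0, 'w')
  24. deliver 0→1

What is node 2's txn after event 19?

step 1 propose(0,'p'): 0={coor,t=1,log=-}
step 2 deliver 0→3: 3={part,t=1,log=-}
step 3 deliver 3→0: —
step 4 deliver 0→1: 1={part,t=1,log=-}
step 5 deliver 1→0: —
step 6 deliver 0→2: 2={part,t=1,log=-}
step 7 deliver 2→0: 0={coor,t=1,log=p}
step 8 deliver 0→2: 2={part,t=1,log=p}
step 9 deliver 0→1: 1={part,t=1,log=p}
step 10 timeout(0): 0={coor,t=2,log=p}
step 11 deliver 0→2: 2={part,t=2,log=p}
step 12 deliver 2→0: —
step 13 deliver 0→1: 1={part,t=2,log=p}
step 14 deliver 1→0: —
step 15 crash(1): 1={✗part,t=2,log=p}
step 16 propose(0,'y'): 0={coor,t=3,log=p}
step 17 deliver 0→1: —
step 18 deliver 1→0: —
step 19 deliver 0→2: 2={part,t=3,log=p}

3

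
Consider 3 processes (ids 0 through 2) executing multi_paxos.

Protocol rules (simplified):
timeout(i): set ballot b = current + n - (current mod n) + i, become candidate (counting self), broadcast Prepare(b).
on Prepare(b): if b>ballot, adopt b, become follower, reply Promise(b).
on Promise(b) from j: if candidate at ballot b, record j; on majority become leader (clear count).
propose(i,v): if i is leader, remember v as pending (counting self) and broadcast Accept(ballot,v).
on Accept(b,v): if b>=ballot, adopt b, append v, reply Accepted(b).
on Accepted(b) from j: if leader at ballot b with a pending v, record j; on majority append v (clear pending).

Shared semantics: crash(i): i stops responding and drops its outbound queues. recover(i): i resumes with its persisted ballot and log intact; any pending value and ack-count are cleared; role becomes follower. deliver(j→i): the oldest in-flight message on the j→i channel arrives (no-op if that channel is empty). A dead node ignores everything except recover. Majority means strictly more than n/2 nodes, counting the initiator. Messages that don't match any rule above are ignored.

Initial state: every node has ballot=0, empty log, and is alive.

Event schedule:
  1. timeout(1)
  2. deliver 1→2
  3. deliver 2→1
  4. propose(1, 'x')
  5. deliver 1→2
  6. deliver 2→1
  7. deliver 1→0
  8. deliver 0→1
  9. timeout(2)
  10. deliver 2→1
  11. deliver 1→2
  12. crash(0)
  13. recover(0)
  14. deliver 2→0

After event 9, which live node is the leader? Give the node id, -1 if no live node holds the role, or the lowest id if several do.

1

after 1 — timeout(1): n1:cand/b4/[-]
after 2 — deliver 1→2: n2:foll/b4/[-]
after 3 — deliver 2→1: n1:lead/b4/[-]
after 4 — propose(1,'x'): ·
after 5 — deliver 1→2: n2:foll/b4/[x]
after 6 — deliver 2→1: n1:lead/b4/[x]
after 7 — deliver 1→0: n0:foll/b4/[-]
after 8 — deliver 0→1: ·
after 9 — timeout(2): n2:cand/b8/[x]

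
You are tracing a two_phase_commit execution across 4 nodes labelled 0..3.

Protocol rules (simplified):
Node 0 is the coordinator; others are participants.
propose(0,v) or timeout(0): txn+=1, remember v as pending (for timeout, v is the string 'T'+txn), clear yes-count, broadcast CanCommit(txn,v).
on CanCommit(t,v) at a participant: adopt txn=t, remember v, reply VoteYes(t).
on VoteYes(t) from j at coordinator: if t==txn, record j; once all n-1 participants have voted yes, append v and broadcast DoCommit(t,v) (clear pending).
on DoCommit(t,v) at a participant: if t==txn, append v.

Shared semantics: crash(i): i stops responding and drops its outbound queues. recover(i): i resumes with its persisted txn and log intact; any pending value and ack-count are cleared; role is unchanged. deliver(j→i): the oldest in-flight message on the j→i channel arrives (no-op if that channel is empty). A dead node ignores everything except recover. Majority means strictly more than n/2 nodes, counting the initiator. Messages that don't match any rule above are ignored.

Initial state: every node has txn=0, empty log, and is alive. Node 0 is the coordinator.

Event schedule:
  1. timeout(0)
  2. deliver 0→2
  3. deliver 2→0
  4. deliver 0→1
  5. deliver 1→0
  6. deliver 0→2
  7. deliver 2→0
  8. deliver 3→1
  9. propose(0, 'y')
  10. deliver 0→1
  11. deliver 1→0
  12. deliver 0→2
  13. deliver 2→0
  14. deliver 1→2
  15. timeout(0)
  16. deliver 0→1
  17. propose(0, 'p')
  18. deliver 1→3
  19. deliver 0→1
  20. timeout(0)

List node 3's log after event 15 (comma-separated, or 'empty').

1. timeout(0):  <0:coor t1 ->
2. deliver 0→2:  <2:part t1 ->
3. deliver 2→0:  nop
4. deliver 0→1:  <1:part t1 ->
5. deliver 1→0:  nop
6. deliver 0→2:  nop
7. deliver 2→0:  nop
8. deliver 3→1:  nop
9. propose(0,'y'):  <0:coor t2 ->
10. deliver 0→1:  <1:part t2 ->
11. deliver 1→0:  nop
12. deliver 0→2:  <2:part t2 ->
13. deliver 2→0:  nop
14. deliver 1→2:  nop
15. timeout(0):  <0:coor t3 ->

empty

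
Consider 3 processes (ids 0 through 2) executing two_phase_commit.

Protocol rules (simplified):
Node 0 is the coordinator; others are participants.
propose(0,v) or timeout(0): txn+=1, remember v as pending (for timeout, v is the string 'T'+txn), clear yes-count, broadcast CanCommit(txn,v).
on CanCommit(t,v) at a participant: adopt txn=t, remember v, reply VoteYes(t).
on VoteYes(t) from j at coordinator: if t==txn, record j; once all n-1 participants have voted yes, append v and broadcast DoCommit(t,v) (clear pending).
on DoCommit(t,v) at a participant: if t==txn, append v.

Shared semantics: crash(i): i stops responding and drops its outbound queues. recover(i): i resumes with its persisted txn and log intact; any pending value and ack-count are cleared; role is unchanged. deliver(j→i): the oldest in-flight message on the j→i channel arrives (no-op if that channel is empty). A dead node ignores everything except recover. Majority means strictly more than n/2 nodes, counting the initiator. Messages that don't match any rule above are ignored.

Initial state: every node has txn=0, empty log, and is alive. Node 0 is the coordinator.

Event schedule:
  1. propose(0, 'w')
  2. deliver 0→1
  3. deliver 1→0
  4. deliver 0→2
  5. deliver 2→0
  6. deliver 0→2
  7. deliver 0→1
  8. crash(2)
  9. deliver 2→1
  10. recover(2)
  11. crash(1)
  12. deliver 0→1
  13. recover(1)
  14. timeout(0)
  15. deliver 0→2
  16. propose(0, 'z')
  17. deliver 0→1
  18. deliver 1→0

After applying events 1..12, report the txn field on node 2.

1

step 1 propose(0,'w'): 0={coor,t=1,log=-}
step 2 deliver 0→1: 1={part,t=1,log=-}
step 3 deliver 1→0: —
step 4 deliver 0→2: 2={part,t=1,log=-}
step 5 deliver 2→0: 0={coor,t=1,log=w}
step 6 deliver 0→2: 2={part,t=1,log=w}
step 7 deliver 0→1: 1={part,t=1,log=w}
step 8 crash(2): 2={✗part,t=1,log=w}
step 9 deliver 2→1: —
step 10 recover(2): 2={part,t=1,log=w}
step 11 crash(1): 1={✗part,t=1,log=w}
step 12 deliver 0→1: —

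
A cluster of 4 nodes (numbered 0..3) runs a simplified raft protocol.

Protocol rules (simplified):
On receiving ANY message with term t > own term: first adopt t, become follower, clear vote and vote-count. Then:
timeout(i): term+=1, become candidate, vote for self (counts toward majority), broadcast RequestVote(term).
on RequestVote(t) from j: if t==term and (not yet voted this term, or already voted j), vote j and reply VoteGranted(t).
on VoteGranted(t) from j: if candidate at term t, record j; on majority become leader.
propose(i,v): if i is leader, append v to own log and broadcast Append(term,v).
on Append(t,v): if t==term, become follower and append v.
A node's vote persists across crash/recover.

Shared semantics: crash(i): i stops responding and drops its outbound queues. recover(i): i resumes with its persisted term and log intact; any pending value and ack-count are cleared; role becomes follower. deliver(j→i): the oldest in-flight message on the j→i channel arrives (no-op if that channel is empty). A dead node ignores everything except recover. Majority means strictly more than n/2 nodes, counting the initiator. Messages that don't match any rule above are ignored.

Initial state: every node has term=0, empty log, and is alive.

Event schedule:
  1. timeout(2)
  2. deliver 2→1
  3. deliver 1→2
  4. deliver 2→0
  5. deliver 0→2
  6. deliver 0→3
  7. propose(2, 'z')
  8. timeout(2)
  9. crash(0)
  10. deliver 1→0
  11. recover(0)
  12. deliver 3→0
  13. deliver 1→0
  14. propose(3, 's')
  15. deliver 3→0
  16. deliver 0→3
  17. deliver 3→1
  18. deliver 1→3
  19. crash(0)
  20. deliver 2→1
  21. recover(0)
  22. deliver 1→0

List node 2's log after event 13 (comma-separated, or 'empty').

after 1 — timeout(2): n2:cand/t1/[-]
after 2 — deliver 2→1: n1:foll/t1/[-]
after 3 — deliver 1→2: ·
after 4 — deliver 2→0: n0:foll/t1/[-]
after 5 — deliver 0→2: n2:lead/t1/[-]
after 6 — deliver 0→3: ·
after 7 — propose(2,'z'): n2:lead/t1/[z]
after 8 — timeout(2): n2:cand/t2/[z]
after 9 — crash(0): n0:✗foll/t1/[-]
after 10 — deliver 1→0: ·
after 11 — recover(0): n0:foll/t1/[-]
after 12 — deliver 3→0: ·
after 13 — deliver 1→0: ·

z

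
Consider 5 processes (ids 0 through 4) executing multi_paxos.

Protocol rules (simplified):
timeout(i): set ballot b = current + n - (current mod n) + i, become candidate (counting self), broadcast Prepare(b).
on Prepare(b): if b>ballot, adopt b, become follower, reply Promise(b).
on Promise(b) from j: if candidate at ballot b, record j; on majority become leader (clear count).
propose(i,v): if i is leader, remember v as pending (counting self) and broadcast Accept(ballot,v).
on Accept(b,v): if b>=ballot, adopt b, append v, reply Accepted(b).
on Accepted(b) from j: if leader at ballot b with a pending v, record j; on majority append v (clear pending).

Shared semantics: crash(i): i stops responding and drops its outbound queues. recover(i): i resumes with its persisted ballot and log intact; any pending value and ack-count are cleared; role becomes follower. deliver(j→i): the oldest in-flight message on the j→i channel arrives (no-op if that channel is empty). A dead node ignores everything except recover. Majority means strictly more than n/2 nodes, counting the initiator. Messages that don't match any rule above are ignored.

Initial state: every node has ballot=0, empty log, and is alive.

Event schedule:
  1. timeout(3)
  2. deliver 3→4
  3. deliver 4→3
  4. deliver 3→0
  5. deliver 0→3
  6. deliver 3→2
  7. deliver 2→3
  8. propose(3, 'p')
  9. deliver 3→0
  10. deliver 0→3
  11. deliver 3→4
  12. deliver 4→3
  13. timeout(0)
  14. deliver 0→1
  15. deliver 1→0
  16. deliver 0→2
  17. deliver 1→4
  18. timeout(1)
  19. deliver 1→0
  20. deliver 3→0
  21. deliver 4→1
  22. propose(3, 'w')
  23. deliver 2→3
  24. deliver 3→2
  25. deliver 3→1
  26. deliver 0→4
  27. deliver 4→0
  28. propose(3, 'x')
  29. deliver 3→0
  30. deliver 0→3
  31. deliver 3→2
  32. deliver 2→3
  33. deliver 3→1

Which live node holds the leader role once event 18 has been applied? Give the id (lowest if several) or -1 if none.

3

e1 timeout(3): 3[cand,b=8,-]
e2 deliver 3→4: 4[foll,b=8,-]
e3 deliver 4→3: ·
e4 deliver 3→0: 0[foll,b=8,-]
e5 deliver 0→3: 3[lead,b=8,-]
e6 deliver 3→2: 2[foll,b=8,-]
e7 deliver 2→3: ·
e8 propose(3,'p'): ·
e9 deliver 3→0: 0[foll,b=8,p]
e10 deliver 0→3: ·
e11 deliver 3→4: 4[foll,b=8,p]
e12 deliver 4→3: 3[lead,b=8,p]
e13 timeout(0): 0[cand,b=10,p]
e14 deliver 0→1: 1[foll,b=10,-]
e15 deliver 1→0: ·
e16 deliver 0→2: 2[foll,b=10,-]
e17 deliver 1→4: ·
e18 timeout(1): 1[cand,b=16,-]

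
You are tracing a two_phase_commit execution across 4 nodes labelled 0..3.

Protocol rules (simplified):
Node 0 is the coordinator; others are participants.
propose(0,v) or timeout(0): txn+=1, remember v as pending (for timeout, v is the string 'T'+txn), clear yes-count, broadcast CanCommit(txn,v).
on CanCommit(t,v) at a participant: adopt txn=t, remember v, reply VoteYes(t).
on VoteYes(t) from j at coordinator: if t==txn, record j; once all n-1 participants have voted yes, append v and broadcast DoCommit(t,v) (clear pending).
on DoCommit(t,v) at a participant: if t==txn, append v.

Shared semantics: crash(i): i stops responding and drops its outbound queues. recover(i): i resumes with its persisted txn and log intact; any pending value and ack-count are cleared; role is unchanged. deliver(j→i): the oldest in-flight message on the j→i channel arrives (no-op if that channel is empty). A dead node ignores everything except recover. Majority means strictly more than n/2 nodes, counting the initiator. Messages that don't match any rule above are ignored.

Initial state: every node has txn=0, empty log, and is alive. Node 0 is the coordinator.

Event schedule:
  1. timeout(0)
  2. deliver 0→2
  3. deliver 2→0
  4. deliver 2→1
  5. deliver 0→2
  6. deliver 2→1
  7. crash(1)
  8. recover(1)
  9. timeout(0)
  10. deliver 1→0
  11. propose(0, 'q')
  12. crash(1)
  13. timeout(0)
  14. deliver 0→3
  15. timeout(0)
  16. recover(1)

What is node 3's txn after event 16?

e1 timeout(0): 0[coor,t=1,-]
e2 deliver 0→2: 2[part,t=1,-]
e3 deliver 2→0: ·
e4 deliver 2→1: ·
e5 deliver 0→2: ·
e6 deliver 2→1: ·
e7 crash(1): 1[✗part,t=0,-]
e8 recover(1): 1[part,t=0,-]
e9 timeout(0): 0[coor,t=2,-]
e10 deliver 1→0: ·
e11 propose(0,'q'): 0[coor,t=3,-]
e12 crash(1): 1[✗part,t=0,-]
e13 timeout(0): 0[coor,t=4,-]
e14 deliver 0→3: 3[part,t=1,-]
e15 timeout(0): 0[coor,t=5,-]
e16 recover(1): 1[part,t=0,-]

1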